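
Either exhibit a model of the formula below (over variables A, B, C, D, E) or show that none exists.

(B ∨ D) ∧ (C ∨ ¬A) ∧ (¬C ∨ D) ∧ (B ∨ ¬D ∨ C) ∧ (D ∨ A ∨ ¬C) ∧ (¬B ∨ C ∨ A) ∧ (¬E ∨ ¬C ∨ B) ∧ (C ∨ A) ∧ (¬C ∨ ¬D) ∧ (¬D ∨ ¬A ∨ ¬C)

Branch on B: set B = True.
Branch on C: set C = True.
(D) alone gives D = True.
That conflicts with the unit clause (¬D).
So C must be the other value — set C = False.
(¬A) alone gives A = False.
That conflicts with the unit clause (A).
Either choice for C ends in contradiction.
So B must be the other value — set B = False.
(D) alone gives D = True.
(C) alone gives C = True.
That conflicts with the unit clause (¬C).
Either choice for B ends in contradiction.

UNSATISFIABLE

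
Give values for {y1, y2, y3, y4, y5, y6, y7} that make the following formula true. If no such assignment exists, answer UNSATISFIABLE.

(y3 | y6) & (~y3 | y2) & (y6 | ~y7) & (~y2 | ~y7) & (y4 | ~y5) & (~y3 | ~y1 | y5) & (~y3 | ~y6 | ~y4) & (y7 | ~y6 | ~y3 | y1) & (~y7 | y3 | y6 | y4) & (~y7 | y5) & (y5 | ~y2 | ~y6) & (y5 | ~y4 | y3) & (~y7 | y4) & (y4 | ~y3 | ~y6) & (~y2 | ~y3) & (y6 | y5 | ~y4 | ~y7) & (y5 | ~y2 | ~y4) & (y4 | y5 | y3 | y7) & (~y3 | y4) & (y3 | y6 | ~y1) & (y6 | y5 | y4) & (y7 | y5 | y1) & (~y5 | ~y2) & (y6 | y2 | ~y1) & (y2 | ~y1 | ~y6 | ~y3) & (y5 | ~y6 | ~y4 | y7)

y1=0; y2=0; y3=0; y4=1; y5=1; y6=1; y7=0

Try y3 = 0.
(y6) alone gives y6 = 1.
Try y2 = 0.
Try y4 = 1.
(y5) alone gives y5 = 1.
All clauses hold; y1, y7 can take either value.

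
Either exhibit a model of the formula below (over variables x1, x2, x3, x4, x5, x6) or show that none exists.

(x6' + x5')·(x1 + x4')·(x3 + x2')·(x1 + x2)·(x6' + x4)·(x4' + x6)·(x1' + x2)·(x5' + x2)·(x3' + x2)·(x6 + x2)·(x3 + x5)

Suppose x6 = 0.
The clause (x4') is unit, so x4 = 0.
The clause (x2) is unit, so x2 = 1.
The clause (x3) is unit, so x3 = 1.
Every clause is now satisfied; x1, x5 are unconstrained.

x1 ↦ 1,  x2 ↦ 1,  x3 ↦ 1,  x4 ↦ 0,  x5 ↦ 1,  x6 ↦ 0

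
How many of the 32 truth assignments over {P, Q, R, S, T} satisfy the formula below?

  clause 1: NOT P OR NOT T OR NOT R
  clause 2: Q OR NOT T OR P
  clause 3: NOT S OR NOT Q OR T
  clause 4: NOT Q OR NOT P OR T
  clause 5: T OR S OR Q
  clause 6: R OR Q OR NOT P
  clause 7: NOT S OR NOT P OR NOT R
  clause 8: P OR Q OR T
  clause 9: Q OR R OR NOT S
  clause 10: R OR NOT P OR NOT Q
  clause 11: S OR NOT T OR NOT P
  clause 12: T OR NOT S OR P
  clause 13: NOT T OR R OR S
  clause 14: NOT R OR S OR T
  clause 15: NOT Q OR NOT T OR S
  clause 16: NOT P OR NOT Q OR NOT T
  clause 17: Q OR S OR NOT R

3

There are 2^5 = 32 truth assignments over (P, Q, R, S, T).
Split on Q. With Q = true, the clauses containing Q are satisfied and NOT Q drops from the rest; 3 of the 2^4 = 16 assignments to the other variables satisfy what remains.
With Q = false, by the same count on the reduced clause set, 0 assignments work.
(One model: P=F, Q=T, R=F, S=F, T=F.)
Total: 3 + 0 = 3.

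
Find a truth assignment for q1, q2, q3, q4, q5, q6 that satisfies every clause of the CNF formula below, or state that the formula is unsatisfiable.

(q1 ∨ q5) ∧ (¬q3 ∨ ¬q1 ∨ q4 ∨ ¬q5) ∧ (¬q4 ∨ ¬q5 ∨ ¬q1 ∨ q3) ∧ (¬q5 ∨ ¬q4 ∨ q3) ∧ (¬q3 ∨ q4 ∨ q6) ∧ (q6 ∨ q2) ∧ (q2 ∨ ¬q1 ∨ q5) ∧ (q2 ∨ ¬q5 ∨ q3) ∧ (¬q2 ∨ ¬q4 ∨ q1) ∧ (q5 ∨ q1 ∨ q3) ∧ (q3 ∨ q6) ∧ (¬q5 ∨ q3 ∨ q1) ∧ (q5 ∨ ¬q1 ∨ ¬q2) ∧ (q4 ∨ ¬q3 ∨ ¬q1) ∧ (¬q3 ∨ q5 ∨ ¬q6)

Try q1 = True.
Try q6 = True.
Try q2 = True.
(q5) alone gives q5 = True.
Try q3 = True.
(q4) alone gives q4 = True.
All clauses are satisfied.

q1=True,  q2=True,  q3=True,  q4=True,  q5=True,  q6=True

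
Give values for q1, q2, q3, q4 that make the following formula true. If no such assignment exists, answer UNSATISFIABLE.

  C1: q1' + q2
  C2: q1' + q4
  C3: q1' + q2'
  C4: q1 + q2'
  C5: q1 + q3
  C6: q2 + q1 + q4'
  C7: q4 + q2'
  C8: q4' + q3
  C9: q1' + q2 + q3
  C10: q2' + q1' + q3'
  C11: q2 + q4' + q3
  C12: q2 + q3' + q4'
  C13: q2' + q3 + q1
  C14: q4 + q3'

UNSATISFIABLE

Suppose q1 = 0.
Unit clause (q2') forces q2 = 0.
Unit clause (q3) forces q3 = 1.
Unit clause (q4') forces q4 = 0.
Now (q4) is unsatisfied and unit — conflict.
So q1 must be the other value — set q1 = 1.
Unit clause (q2) forces q2 = 1.
Now (q2') is unsatisfied and unit — conflict.
Neither q1 = 1 nor q1 = 0 works.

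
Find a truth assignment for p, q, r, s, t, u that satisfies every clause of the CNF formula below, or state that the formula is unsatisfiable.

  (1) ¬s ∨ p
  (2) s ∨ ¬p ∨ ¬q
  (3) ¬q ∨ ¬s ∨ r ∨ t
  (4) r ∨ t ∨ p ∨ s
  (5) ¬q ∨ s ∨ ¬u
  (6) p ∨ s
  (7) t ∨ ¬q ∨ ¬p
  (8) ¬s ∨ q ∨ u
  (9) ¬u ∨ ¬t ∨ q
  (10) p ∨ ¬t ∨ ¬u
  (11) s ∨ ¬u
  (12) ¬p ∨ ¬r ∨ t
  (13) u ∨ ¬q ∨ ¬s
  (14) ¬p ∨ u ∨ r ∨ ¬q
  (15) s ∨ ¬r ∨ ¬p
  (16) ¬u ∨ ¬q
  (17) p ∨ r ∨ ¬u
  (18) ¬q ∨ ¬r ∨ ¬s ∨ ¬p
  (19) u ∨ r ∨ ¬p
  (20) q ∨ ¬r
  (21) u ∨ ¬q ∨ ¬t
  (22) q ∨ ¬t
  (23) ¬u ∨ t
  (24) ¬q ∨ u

Suppose s = False.
The clause (p) is unit, so p = True.
The clause (¬q) is unit, so q = False.
The clause (¬u) is unit, so u = False.
The clause (¬r) is unit, so r = False.
That conflicts with the unit clause (r).
That branch fails; take s = True instead.
The clause (p) is unit, so p = True.
Suppose t = True.
The clause (q) is unit, so q = True.
The clause (u) is unit, so u = True.
That conflicts with the unit clause (¬u).
That branch fails; take t = False instead.
The clause (¬q) is unit, so q = False.
The clause (u) is unit, so u = True.
That conflicts with the unit clause (¬u).
Both values of t lead to a conflict.
Both values of s lead to a conflict.

UNSATISFIABLE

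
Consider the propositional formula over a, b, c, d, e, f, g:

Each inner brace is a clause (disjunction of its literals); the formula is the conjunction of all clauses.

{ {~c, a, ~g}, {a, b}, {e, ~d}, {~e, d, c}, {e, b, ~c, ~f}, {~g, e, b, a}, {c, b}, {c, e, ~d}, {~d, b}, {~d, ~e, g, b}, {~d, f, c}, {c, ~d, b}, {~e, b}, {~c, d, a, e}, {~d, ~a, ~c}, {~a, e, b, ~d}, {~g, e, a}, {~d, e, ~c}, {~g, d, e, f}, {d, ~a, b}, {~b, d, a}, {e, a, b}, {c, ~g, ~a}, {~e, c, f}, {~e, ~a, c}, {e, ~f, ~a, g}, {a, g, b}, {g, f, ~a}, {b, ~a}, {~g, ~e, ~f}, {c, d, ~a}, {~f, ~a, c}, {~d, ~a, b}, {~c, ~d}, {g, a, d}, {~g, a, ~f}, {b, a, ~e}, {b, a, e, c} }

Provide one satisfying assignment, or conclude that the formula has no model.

a ↦ 0,  b ↦ 1,  c ↦ 0,  d ↦ 1,  e ↦ 1,  f ↦ 1,  g ↦ 0

Try a = 0.
The clause (b) is unit, so b = 1.
The clause (d) is unit, so d = 1.
The clause (e) is unit, so e = 1.
The clause (~c) is unit, so c = 0.
The clause (f) is unit, so f = 1.
The clause (~g) is unit, so g = 0.
This assignment satisfies each clause.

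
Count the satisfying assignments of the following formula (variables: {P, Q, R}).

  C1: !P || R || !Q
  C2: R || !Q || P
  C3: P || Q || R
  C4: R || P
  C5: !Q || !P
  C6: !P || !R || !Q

4

There are 2^3 = 8 truth assignments over (P, Q, R).
Check each against the 6 clauses (columns in the order P, Q, R):
  F F F  ✗ fails (P || Q || R)
  F F T  ✓ satisfies all
  F T F  ✗ fails (R || !Q || P)
  F T T  ✓ satisfies all
  T F F  ✓ satisfies all
  T F T  ✓ satisfies all
  T T F  ✗ fails (!P || R || !Q)
  T T T  ✗ fails (!Q || !P)
4 of the 8 rows are models.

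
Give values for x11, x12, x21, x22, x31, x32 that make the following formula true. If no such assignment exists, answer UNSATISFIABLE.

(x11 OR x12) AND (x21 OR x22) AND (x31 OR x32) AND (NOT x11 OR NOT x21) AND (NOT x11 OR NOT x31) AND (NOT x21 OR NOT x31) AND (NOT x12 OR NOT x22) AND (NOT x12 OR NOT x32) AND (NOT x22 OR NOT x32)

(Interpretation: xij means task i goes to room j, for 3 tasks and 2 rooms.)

Case x11 = true:
From the singleton clause (NOT x21), x21 = false.
From the singleton clause (x22), x22 = true.
From the singleton clause (NOT x31), x31 = false.
From the singleton clause (x32), x32 = true.
But (NOT x32) is also a unit clause — contradiction.
So x11 must be the other value — set x11 = false.
From the singleton clause (x12), x12 = true.
From the singleton clause (NOT x22), x22 = false.
From the singleton clause (x21), x21 = true.
From the singleton clause (NOT x31), x31 = false.
From the singleton clause (x32), x32 = true.
But (NOT x32) is also a unit clause — contradiction.
Either choice for x11 ends in contradiction.

UNSATISFIABLE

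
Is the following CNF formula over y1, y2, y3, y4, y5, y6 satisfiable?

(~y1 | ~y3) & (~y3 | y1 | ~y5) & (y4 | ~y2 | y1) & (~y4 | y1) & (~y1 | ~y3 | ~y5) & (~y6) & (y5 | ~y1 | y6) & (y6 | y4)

The clause (~y6) is unit, so y6 = 0.
The clause (y4) is unit, so y4 = 1.
The clause (y1) is unit, so y1 = 1.
The clause (~y3) is unit, so y3 = 0.
The clause (y5) is unit, so y5 = 1.
No clause remains; y2 is free.
A satisfying assignment: y1 ↦ 1; y2 ↦ 0; y3 ↦ 0; y4 ↦ 1; y5 ↦ 1; y6 ↦ 0.

Yes, satisfiable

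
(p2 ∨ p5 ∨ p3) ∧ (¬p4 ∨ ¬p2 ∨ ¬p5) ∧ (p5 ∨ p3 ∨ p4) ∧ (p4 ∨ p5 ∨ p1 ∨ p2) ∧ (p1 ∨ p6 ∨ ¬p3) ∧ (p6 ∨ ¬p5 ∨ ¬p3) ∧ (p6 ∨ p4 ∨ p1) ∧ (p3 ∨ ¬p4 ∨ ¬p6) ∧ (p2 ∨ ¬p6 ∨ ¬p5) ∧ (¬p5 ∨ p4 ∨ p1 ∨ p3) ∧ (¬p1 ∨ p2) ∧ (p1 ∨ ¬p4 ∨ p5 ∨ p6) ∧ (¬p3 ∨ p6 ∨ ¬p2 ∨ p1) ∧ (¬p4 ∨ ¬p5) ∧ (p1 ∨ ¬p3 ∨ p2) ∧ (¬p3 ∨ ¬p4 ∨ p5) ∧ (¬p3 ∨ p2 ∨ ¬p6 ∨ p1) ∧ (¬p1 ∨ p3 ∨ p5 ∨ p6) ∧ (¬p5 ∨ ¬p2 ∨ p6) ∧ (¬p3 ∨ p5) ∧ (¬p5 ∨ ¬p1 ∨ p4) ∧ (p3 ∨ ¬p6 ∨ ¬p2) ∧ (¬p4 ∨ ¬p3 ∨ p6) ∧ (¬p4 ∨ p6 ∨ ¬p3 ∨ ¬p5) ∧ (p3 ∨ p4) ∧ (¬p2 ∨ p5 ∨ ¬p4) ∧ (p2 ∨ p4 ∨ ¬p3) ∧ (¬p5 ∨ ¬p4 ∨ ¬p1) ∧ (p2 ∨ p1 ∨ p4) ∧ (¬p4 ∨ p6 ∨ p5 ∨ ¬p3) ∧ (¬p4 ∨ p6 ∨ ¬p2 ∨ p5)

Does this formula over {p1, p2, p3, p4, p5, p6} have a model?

Yes, satisfiable

Suppose p1 = False.
Suppose p6 = True.
Suppose p3 = True.
From the singleton clause (p2), p2 = True.
From the singleton clause (p5), p5 = True.
From the singleton clause (¬p4), p4 = False.
This assignment satisfies each clause.
A satisfying assignment: p1 ↦ False, p2 ↦ True, p3 ↦ True, p4 ↦ False, p5 ↦ True, p6 ↦ True.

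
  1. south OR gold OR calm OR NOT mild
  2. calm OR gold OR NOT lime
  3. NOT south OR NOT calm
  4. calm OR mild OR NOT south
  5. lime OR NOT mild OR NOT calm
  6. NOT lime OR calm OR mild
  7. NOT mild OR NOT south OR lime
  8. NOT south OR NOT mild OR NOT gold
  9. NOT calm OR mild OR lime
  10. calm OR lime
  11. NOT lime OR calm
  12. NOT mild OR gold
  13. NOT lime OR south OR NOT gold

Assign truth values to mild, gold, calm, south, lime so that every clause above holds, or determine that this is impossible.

Case south = false:
Case calm = true:
Case lime = true:
(NOT gold) alone gives gold = false.
(NOT mild) alone gives mild = false.
This assignment satisfies each clause.

mild ↦ false, gold ↦ false, calm ↦ true, south ↦ false, lime ↦ true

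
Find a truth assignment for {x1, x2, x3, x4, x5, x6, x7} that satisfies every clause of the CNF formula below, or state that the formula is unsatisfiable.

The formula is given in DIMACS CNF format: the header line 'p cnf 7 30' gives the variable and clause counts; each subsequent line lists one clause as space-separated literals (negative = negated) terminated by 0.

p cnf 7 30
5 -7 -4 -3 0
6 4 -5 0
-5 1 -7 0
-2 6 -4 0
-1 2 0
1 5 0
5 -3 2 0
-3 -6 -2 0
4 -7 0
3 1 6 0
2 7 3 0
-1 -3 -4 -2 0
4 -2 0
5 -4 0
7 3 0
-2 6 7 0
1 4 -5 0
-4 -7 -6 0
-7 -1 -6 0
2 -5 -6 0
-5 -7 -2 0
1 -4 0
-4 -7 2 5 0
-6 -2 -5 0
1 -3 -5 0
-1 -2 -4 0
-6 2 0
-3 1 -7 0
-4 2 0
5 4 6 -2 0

Suppose x1 = False.
From the singleton clause (x5), x5 = True.
From the singleton clause (¬x7), x7 = False.
From the singleton clause (x3), x3 = True.
Now (¬x3) is unsatisfied and unit — conflict.
So x1 must be the other value — set x1 = True.
From the singleton clause (x2), x2 = True.
From the singleton clause (x4), x4 = True.
Now (¬x4) is unsatisfied and unit — conflict.
Either choice for x1 ends in contradiction.

UNSATISFIABLE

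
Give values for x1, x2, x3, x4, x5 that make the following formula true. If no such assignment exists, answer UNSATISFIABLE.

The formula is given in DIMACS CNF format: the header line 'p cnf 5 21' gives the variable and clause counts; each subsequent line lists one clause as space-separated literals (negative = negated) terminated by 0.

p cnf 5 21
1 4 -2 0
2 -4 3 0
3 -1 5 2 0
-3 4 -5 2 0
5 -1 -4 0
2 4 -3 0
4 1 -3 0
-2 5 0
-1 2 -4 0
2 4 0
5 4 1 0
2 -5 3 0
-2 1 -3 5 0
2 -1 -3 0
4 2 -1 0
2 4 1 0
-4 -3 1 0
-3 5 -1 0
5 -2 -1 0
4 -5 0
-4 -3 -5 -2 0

Branch on x2: set x2 = True.
The clause (x5) is unit, so x5 = True.
The clause (x4) is unit, so x4 = True.
The clause (¬x3) is unit, so x3 = False.
Every clause is now satisfied; x1 is unconstrained.

x1=True; x2=True; x3=False; x4=True; x5=True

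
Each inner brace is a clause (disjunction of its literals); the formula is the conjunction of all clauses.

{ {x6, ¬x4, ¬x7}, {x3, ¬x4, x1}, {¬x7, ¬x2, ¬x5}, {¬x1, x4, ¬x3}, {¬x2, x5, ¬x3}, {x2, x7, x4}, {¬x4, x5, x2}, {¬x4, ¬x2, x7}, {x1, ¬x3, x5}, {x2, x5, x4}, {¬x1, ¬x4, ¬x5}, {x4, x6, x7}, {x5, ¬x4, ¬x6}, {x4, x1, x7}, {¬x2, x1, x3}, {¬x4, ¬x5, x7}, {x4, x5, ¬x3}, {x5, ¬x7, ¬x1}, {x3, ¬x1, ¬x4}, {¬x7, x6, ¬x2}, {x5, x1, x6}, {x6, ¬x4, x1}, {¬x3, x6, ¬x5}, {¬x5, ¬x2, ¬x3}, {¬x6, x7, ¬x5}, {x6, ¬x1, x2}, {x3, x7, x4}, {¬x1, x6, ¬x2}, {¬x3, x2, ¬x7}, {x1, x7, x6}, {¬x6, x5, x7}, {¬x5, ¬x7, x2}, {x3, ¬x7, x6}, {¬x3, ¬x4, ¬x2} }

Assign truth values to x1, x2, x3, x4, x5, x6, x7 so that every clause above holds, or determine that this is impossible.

Suppose x6 = True.
Suppose x5 = True.
(x7) alone gives x7 = True.
(¬x2) alone gives x2 = False.
Now (x2) is unsatisfied and unit — conflict.
That branch fails; take x5 = False instead.
(¬x4) alone gives x4 = False.
(x2) alone gives x2 = True.
(¬x3) alone gives x3 = False.
(x1) alone gives x1 = True.
(¬x7) alone gives x7 = False.
Now (x7) is unsatisfied and unit — conflict.
Either choice for x5 ends in contradiction.
That branch fails; take x6 = False instead.
Suppose x4 = False.
(x7) alone gives x7 = True.
(¬x2) alone gives x2 = False.
(x5) alone gives x5 = True.
Now (¬x5) is unsatisfied and unit — conflict.
That branch fails; take x4 = True instead.
(¬x7) alone gives x7 = False.
(¬x2) alone gives x2 = False.
(x5) alone gives x5 = True.
Now (¬x5) is unsatisfied and unit — conflict.
Either choice for x4 ends in contradiction.
Either choice for x6 ends in contradiction.

UNSATISFIABLE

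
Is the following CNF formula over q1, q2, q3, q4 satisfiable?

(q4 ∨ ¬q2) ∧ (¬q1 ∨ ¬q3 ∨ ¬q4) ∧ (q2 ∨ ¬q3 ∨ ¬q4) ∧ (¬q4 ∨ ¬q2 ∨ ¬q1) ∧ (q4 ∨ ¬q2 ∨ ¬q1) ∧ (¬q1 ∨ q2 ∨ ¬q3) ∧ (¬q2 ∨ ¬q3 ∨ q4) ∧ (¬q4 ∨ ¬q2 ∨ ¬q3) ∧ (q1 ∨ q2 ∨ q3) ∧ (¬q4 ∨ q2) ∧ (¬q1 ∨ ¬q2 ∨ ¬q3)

Yes

Branch on q4: set q4 = False.
From the singleton clause (¬q2), q2 = False.
Branch on q1: set q1 = False.
From the singleton clause (q3), q3 = True.
All clauses are satisfied.
A satisfying assignment: q1 ↦ False, q2 ↦ False, q3 ↦ True, q4 ↦ False.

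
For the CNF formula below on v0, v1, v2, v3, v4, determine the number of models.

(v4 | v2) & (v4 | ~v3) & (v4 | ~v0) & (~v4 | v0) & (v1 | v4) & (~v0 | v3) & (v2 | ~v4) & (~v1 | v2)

There are 2^5 = 32 truth assignments over (v0, v1, v2, v3, v4).
Split on v1. With v1 = 1, the clauses containing v1 are satisfied and ~v1 drops from the rest; 2 of the 2^4 = 16 assignments to the other variables satisfy what remains.
With v1 = 0, by the same count on the reduced clause set, 1 assignment works.
(One model: v0=F, v1=T, v2=T, v3=F, v4=F.)
Total: 2 + 1 = 3.

3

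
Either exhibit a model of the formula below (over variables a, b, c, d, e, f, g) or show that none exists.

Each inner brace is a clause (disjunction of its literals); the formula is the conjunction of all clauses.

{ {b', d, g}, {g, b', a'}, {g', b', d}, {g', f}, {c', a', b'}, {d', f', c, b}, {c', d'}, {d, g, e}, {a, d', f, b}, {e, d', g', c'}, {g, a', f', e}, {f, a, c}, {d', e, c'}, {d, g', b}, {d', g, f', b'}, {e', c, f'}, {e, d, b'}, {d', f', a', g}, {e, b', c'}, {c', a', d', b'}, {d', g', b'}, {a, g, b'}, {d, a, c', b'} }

a=1,  b=0,  c=1,  d=0,  e=1,  f=1,  g=0

Case g = 0:
Case b = 0:
Case c = 1:
(d') alone gives d = 0.
(e) alone gives e = 1.
Every clause is now satisfied; a, f are unconstrained.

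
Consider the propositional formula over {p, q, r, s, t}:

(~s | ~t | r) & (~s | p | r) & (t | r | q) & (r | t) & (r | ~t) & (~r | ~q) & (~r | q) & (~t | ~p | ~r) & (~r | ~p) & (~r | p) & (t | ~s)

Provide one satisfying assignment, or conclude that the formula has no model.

UNSATISFIABLE

Case r = 1:
From the singleton clause (~q), q = 0.
That conflicts with the unit clause (q).
So r must be the other value — set r = 0.
From the singleton clause (t), t = 1.
That conflicts with the unit clause (~t).
Both values of r lead to a conflict.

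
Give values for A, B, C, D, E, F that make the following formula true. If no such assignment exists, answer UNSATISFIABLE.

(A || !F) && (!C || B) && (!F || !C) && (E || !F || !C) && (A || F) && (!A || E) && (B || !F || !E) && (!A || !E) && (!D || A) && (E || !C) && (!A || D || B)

UNSATISFIABLE

Suppose A = true.
(E) alone gives E = true.
That conflicts with the unit clause (!E).
So A must be the other value — set A = false.
(!F) alone gives F = false.
That conflicts with the unit clause (F).
Either choice for A ends in contradiction.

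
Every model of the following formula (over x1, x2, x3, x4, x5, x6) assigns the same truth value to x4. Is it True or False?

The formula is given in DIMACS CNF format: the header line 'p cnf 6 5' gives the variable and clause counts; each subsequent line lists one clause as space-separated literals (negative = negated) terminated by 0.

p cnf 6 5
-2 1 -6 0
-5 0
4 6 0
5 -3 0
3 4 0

True

Suppose x4 = False.
Unit clause (¬x5) forces x5 = False.
Unit clause (x6) forces x6 = True.
Unit clause (¬x3) forces x3 = False.
Now (x3) is unsatisfied and unit — conflict.
So every satisfying assignment has x4 = True.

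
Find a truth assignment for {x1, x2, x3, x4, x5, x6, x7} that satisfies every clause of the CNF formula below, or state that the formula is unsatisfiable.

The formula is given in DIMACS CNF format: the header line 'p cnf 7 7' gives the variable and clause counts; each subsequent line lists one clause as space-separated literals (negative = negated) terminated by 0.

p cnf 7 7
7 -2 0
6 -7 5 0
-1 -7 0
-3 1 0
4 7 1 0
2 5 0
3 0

(x3) alone gives x3 = True.
(x1) alone gives x1 = True.
(¬x7) alone gives x7 = False.
(¬x2) alone gives x2 = False.
(x5) alone gives x5 = True.
Every clause is now satisfied; x4, x6 are unconstrained.

x1: True,  x2: False,  x3: True,  x4: False,  x5: True,  x6: False,  x7: False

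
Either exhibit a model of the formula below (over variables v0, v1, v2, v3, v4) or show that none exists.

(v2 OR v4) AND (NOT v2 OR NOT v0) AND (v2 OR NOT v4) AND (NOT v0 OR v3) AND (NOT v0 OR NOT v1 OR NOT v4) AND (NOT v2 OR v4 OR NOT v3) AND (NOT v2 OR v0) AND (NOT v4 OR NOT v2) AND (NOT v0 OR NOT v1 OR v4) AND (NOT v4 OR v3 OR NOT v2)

Case v2 = true:
(NOT v0) alone gives v0 = false.
But (v0) is also a unit clause — contradiction.
That branch fails; take v2 = false instead.
(v4) alone gives v4 = true.
But (NOT v4) is also a unit clause — contradiction.
Both values of v2 lead to a conflict.

UNSATISFIABLE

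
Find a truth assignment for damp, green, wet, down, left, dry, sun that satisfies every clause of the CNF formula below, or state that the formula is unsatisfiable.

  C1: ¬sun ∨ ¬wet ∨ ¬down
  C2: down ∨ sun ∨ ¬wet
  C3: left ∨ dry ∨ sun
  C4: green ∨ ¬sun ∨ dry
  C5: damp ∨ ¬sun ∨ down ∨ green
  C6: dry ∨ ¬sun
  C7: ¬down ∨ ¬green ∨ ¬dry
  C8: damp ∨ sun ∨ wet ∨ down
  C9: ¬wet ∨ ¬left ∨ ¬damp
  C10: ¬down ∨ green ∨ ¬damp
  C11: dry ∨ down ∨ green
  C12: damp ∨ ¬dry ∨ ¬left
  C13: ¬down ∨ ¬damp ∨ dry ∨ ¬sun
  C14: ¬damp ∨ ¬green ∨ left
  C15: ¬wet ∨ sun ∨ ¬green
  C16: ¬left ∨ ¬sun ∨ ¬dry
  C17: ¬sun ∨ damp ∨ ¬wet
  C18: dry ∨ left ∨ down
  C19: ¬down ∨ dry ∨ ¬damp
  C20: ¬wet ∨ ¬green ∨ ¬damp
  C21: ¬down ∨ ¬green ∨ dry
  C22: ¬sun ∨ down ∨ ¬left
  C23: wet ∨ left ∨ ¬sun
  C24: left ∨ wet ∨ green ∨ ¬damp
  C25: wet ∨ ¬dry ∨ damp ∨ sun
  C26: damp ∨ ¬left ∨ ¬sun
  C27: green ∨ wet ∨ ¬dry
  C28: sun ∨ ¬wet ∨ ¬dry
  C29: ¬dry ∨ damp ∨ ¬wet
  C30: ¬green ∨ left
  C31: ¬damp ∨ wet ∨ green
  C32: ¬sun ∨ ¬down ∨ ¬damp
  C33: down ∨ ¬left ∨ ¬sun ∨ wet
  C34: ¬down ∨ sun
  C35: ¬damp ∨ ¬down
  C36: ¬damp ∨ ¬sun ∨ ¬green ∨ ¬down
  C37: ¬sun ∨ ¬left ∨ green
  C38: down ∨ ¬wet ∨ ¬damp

Try dry = True.
Try down = False.
Try sun = False.
(¬wet) alone gives wet = False.
(damp) alone gives damp = True.
(green) alone gives green = True.
(left) alone gives left = True.
All clauses are satisfied.

damp=True, green=True, wet=False, down=False, left=True, dry=True, sun=False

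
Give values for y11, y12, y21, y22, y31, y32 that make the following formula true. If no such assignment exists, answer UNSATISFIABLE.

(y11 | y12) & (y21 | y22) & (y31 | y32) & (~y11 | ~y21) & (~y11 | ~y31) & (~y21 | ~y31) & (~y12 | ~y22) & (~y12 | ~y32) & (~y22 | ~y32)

Branch on y11: set y11 = 1.
The clause (~y21) is unit, so y21 = 0.
The clause (y22) is unit, so y22 = 1.
The clause (~y31) is unit, so y31 = 0.
The clause (y32) is unit, so y32 = 1.
But (~y32) is also a unit clause — contradiction.
That branch fails; take y11 = 0 instead.
The clause (y12) is unit, so y12 = 1.
The clause (~y22) is unit, so y22 = 0.
The clause (y21) is unit, so y21 = 1.
The clause (~y31) is unit, so y31 = 0.
The clause (y32) is unit, so y32 = 1.
But (~y32) is also a unit clause — contradiction.
Neither y11 = 1 nor y11 = 0 works.

UNSATISFIABLE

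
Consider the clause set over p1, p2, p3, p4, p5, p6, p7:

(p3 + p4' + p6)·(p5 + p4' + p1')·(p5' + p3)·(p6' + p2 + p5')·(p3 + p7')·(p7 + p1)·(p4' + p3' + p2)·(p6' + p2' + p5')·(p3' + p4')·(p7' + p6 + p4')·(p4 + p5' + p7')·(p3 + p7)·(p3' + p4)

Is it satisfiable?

Suppose p5 = 0.
Suppose p4 = 0.
(p3') alone gives p3 = 0.
(p7') alone gives p7 = 0.
But (p7) is also a unit clause — contradiction.
Undo p4 and try p4 = 1.
(p1') alone gives p1 = 0.
(p7) alone gives p7 = 1.
(p3) alone gives p3 = 1.
But (p3') is also a unit clause — contradiction.
Both values of p4 lead to a conflict.
Undo p5 and try p5 = 1.
(p3) alone gives p3 = 1.
(p4') alone gives p4 = 0.
But (p4) is also a unit clause — contradiction.
Both values of p5 lead to a conflict.
No assignment satisfies every clause.

No, unsatisfiable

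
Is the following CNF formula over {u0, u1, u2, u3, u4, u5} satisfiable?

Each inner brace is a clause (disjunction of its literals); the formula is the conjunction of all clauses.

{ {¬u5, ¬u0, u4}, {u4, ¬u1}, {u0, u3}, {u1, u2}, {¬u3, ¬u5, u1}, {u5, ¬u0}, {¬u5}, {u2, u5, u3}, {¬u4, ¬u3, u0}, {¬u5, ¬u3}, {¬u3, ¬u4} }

Unit clause (¬u5) forces u5 = False.
Unit clause (¬u0) forces u0 = False.
Unit clause (u3) forces u3 = True.
Unit clause (¬u4) forces u4 = False.
Unit clause (¬u1) forces u1 = False.
Unit clause (u2) forces u2 = True.
This assignment satisfies each clause.
A satisfying assignment: u0 ↦ False, u1 ↦ False, u2 ↦ True, u3 ↦ True, u4 ↦ False, u5 ↦ False.

Satisfiable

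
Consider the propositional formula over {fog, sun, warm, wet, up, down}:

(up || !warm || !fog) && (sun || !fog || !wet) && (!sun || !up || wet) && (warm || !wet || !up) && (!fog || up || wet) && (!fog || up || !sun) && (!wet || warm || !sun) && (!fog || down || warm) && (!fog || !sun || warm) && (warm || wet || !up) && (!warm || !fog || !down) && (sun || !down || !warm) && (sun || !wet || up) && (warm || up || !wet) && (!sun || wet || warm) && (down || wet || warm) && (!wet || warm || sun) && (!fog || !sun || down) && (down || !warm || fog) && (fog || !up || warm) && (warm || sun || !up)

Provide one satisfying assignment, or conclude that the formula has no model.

fog: false,  sun: true,  warm: true,  wet: false,  up: false,  down: true

Case up = false:
Case warm = true:
Unit clause (!fog) forces fog = false.
Unit clause (down) forces down = true.
Unit clause (sun) forces sun = true.
No clause remains; wet is free.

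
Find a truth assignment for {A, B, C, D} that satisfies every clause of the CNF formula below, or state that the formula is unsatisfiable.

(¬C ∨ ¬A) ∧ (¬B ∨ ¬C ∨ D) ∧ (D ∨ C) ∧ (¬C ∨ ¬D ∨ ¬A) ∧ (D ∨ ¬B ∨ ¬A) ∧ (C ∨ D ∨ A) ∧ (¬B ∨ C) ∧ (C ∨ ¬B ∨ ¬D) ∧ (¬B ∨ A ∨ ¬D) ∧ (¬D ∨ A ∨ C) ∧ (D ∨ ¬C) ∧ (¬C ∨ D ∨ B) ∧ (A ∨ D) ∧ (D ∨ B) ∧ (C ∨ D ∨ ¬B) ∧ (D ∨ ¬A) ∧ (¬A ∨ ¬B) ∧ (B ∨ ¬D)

Suppose C = False.
Unit clause (D) forces D = True.
Unit clause (¬B) forces B = False.
That conflicts with the unit clause (B).
Undo C and try C = True.
Unit clause (¬A) forces A = False.
Unit clause (D) forces D = True.
Unit clause (¬B) forces B = False.
That conflicts with the unit clause (B).
Both values of C lead to a conflict.

UNSATISFIABLE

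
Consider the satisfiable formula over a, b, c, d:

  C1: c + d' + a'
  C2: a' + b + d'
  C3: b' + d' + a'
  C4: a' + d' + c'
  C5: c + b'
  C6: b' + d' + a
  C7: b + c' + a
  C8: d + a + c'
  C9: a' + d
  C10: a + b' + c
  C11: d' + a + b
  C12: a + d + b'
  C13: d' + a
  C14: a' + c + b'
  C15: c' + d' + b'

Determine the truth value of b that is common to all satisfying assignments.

False

Suppose b = 1.
Unit clause (c) forces c = 1.
Unit clause (d') forces d = 0.
Unit clause (a) forces a = 1.
That conflicts with the unit clause (a').
So every satisfying assignment has b = False.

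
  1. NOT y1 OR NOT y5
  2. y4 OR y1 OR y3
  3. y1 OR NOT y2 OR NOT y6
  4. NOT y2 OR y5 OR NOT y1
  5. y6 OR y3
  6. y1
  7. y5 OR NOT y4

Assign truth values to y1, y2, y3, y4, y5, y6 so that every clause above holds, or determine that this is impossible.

The clause (y1) is unit, so y1 = true.
The clause (NOT y5) is unit, so y5 = false.
The clause (NOT y2) is unit, so y2 = false.
The clause (NOT y4) is unit, so y4 = false.
Case y6 = true:
No clause remains; y3 is free.

y1 ↦ true, y2 ↦ false, y3 ↦ false, y4 ↦ false, y5 ↦ false, y6 ↦ true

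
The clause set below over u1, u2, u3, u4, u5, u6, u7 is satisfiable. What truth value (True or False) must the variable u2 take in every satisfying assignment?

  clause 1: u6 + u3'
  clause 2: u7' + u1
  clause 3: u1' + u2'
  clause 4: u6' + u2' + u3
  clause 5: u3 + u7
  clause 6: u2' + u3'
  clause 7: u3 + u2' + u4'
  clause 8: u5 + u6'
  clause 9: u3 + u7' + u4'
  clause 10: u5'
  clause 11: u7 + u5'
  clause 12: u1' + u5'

False

Suppose u2 = 1.
From the singleton clause (u1'), u1 = 0.
From the singleton clause (u7'), u7 = 0.
From the singleton clause (u3), u3 = 1.
Now (u3') is unsatisfied and unit — conflict.
So every satisfying assignment has u2 = False.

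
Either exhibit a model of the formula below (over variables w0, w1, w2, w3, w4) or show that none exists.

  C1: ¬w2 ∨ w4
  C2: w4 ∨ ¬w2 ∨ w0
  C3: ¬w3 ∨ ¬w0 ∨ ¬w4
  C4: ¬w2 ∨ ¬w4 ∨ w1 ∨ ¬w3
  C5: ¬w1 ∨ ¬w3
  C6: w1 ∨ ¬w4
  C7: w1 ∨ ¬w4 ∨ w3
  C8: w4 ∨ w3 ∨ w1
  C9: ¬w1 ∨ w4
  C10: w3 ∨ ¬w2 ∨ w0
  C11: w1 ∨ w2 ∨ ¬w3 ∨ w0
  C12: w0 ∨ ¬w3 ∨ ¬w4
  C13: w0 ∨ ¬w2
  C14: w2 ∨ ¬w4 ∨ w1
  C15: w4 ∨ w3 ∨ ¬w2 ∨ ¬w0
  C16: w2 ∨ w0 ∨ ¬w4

w0 ↦ True; w1 ↦ False; w2 ↦ False; w3 ↦ True; w4 ↦ False

Suppose w2 = False.
Suppose w1 = False.
The clause (¬w4) is unit, so w4 = False.
The clause (w3) is unit, so w3 = True.
The clause (w0) is unit, so w0 = True.
This assignment satisfies each clause.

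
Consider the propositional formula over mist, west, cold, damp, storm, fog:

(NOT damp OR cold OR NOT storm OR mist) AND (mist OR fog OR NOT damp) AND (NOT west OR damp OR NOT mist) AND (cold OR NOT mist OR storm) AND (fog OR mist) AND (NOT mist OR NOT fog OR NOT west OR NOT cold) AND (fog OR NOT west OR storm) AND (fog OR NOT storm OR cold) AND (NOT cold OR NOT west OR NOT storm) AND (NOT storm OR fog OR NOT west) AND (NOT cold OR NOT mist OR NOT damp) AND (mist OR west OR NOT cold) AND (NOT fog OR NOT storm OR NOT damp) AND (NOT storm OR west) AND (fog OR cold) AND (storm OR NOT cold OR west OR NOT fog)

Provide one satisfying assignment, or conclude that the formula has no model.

Branch on fog: set fog = true.
Branch on storm: set storm = false.
Branch on cold: set cold = true.
(west) alone gives west = true.
(NOT mist) alone gives mist = false.
No clause remains; damp is free.

mist ↦ false; west ↦ true; cold ↦ true; damp ↦ false; storm ↦ false; fog ↦ true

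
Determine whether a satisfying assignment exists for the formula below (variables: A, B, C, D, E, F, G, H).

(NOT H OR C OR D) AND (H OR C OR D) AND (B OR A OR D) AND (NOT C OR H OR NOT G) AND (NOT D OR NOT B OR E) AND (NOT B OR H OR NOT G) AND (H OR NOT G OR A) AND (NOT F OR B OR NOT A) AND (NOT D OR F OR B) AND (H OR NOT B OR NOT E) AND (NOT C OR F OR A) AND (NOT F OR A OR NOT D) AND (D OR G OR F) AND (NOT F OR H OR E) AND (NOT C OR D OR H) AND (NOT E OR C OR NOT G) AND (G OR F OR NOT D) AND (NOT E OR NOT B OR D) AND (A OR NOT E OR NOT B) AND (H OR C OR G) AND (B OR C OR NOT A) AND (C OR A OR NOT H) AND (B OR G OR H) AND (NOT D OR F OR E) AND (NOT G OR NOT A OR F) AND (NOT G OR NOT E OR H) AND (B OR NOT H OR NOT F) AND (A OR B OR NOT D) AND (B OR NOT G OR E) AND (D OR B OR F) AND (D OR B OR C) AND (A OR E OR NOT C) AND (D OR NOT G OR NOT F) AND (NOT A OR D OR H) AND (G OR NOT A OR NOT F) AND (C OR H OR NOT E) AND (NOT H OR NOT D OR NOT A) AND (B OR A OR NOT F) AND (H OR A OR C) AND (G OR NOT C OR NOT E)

Suppose H = false.
Suppose C = true.
The clause (NOT G) is unit, so G = false.
The clause (D) is unit, so D = true.
The clause (F) is unit, so F = true.
The clause (A) is unit, so A = true.
That conflicts with the unit clause (NOT A).
Backtrack on C: now try C = false.
The clause (D) is unit, so D = true.
The clause (G) is unit, so G = true.
The clause (NOT B) is unit, so B = false.
The clause (A) is unit, so A = true.
That conflicts with the unit clause (NOT A).
Neither C = true nor C = false works.
Backtrack on H: now try H = true.
Suppose C = true.
Suppose F = true.
The clause (B) is unit, so B = true.
Suppose D = false.
The clause (NOT E) is unit, so E = false.
The clause (A) is unit, so A = true.
The clause (NOT G) is unit, so G = false.
That conflicts with the unit clause (G).
Backtrack on D: now try D = true.
The clause (E) is unit, so E = true.
The clause (A) is unit, so A = true.
That conflicts with the unit clause (NOT A).
Neither D = true nor D = false works.
Backtrack on F: now try F = false.
The clause (A) is unit, so A = true.
The clause (NOT G) is unit, so G = false.
The clause (D) is unit, so D = true.
That conflicts with the unit clause (NOT D).
Neither F = true nor F = false works.
Backtrack on C: now try C = false.
The clause (D) is unit, so D = true.
The clause (A) is unit, so A = true.
That conflicts with the unit clause (NOT A).
Neither C = true nor C = false works.
Neither H = true nor H = false works.
No assignment satisfies every clause.

No, unsatisfiable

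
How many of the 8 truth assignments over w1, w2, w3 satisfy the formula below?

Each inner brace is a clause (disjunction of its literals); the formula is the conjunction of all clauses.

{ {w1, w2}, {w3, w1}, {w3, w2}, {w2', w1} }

There are 2^3 = 8 truth assignments over (w1, w2, w3).
Check each against the 4 clauses (columns in the order w1, w2, w3):
  F F F  ✗ fails (w1 + w2)
  F F T  ✗ fails (w1 + w2)
  F T F  ✗ fails (w3 + w1)
  F T T  ✗ fails (w2' + w1)
  T F F  ✗ fails (w3 + w2)
  T F T  ✓ satisfies all
  T T F  ✓ satisfies all
  T T T  ✓ satisfies all
3 of the 8 rows are models.

3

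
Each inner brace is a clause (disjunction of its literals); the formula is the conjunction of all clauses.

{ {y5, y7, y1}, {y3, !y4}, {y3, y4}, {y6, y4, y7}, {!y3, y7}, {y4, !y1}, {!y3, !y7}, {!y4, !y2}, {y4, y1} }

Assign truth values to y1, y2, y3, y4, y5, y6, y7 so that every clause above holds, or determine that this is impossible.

Branch on y3: set y3 = true.
(y7) alone gives y7 = true.
That conflicts with the unit clause (!y7).
That branch fails; take y3 = false instead.
(!y4) alone gives y4 = false.
That conflicts with the unit clause (y4).
Neither y3 = true nor y3 = false works.

UNSATISFIABLE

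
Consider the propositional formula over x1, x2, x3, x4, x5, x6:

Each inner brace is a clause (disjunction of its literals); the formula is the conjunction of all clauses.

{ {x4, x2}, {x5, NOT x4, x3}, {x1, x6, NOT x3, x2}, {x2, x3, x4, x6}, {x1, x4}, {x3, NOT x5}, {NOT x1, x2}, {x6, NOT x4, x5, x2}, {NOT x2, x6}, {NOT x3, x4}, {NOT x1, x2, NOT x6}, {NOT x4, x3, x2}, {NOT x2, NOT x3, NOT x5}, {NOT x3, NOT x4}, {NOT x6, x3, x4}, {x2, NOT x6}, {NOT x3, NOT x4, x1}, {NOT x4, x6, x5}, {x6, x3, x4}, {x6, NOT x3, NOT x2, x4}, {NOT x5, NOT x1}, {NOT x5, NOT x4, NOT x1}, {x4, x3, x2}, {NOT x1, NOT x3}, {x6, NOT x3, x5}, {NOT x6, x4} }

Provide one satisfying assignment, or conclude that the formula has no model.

Try x4 = true.
Unit clause (NOT x3) forces x3 = false.
Unit clause (x5) forces x5 = true.
But (NOT x5) is also a unit clause — contradiction.
Backtrack on x4: now try x4 = false.
Unit clause (x2) forces x2 = true.
Unit clause (x1) forces x1 = true.
Unit clause (x6) forces x6 = true.
But (NOT x6) is also a unit clause — contradiction.
Either choice for x4 ends in contradiction.

UNSATISFIABLE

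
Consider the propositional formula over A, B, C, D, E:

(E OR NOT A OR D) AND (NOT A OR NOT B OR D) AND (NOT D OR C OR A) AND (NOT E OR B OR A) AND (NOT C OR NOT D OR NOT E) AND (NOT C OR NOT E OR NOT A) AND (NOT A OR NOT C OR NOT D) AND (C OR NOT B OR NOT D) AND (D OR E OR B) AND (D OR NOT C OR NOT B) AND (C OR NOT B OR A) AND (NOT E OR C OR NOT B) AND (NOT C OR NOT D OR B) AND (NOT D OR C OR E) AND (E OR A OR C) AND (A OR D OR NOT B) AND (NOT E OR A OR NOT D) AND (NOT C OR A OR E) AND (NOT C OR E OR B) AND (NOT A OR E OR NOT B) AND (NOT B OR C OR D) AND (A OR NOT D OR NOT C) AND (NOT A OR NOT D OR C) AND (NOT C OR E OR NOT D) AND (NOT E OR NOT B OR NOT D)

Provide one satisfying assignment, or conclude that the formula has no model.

A ↦ true, B ↦ false, C ↦ false, D ↦ false, E ↦ true

Suppose E = true.
Suppose B = false.
(A) alone gives A = true.
(NOT C) alone gives C = false.
(NOT D) alone gives D = false.
All clauses are satisfied.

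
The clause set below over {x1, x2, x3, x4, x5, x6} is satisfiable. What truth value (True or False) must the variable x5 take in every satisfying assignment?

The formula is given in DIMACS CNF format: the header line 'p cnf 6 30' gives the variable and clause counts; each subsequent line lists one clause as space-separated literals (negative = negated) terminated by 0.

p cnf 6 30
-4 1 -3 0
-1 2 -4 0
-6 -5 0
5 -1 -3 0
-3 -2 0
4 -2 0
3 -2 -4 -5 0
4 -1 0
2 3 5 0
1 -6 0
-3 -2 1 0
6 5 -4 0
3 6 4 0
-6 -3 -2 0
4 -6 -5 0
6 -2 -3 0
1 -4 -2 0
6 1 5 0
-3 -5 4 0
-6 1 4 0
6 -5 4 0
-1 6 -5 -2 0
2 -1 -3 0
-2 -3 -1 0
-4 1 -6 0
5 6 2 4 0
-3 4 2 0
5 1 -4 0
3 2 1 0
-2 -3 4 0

False

Suppose x5 = True.
Unit clause (¬x6) forces x6 = False.
Unit clause (x4) forces x4 = True.
Case x1 = True:
Unit clause (x2) forces x2 = True.
But (¬x2) is also a unit clause — contradiction.
Undo x1 and try x1 = False.
Unit clause (¬x3) forces x3 = False.
Unit clause (¬x2) forces x2 = False.
But (x2) is also a unit clause — contradiction.
Neither x1 = True nor x1 = False works.
So every satisfying assignment has x5 = False.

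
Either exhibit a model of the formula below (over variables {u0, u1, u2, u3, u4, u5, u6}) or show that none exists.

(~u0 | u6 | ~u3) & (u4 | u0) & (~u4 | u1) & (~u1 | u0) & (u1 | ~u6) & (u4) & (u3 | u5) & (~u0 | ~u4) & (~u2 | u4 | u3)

UNSATISFIABLE

From the singleton clause (u4), u4 = 1.
From the singleton clause (u1), u1 = 1.
From the singleton clause (u0), u0 = 1.
But (~u0) is also a unit clause — contradiction.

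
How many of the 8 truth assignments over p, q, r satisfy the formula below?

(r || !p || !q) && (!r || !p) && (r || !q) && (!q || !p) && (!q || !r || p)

3

There are 2^3 = 8 truth assignments over (p, q, r).
Split on q. With q = true, the clauses containing q are satisfied and !q drops from the rest; 0 of the 2^2 = 4 assignments to the other variables satisfy what remains.
With q = false, by the same count on the reduced clause set, 3 assignments work.
Total: 0 + 3 = 3.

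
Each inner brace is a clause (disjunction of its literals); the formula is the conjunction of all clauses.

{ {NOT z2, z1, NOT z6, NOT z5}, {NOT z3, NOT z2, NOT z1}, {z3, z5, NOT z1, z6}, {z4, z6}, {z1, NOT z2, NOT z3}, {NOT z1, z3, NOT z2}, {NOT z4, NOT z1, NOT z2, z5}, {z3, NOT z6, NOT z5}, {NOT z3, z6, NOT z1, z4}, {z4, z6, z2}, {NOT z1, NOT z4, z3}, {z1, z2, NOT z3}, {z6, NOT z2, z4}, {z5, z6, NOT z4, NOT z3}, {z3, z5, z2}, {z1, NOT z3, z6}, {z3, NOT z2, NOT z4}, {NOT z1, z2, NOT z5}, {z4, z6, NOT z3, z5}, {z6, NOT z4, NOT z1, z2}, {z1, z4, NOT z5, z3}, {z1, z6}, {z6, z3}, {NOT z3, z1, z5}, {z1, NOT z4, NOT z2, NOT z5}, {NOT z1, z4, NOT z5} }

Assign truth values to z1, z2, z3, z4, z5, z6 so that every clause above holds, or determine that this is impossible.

Case z4 = false:
Unit clause (z6) forces z6 = true.
Case z3 = false:
Unit clause (NOT z5) forces z5 = false.
Unit clause (z2) forces z2 = true.
Unit clause (NOT z1) forces z1 = false.
All clauses are satisfied.

z1: false; z2: true; z3: false; z4: false; z5: false; z6: true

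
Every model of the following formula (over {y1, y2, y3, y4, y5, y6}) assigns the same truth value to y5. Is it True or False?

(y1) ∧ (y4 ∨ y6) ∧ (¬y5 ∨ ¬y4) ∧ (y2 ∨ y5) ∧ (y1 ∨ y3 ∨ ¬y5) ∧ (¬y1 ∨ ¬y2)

Suppose y5 = False.
From the singleton clause (y1), y1 = True.
From the singleton clause (y2), y2 = True.
That conflicts with the unit clause (¬y2).
So every satisfying assignment has y5 = True.

True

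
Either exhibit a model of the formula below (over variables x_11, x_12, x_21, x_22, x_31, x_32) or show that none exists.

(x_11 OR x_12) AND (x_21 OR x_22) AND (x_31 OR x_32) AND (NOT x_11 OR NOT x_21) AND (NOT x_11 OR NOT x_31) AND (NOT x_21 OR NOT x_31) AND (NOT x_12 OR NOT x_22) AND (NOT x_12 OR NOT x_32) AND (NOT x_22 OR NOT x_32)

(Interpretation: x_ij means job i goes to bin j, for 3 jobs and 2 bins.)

Suppose x_11 = true.
From the singleton clause (NOT x_21), x_21 = false.
From the singleton clause (x_22), x_22 = true.
From the singleton clause (NOT x_31), x_31 = false.
From the singleton clause (x_32), x_32 = true.
Now (NOT x_32) is unsatisfied and unit — conflict.
Undo x_11 and try x_11 = false.
From the singleton clause (x_12), x_12 = true.
From the singleton clause (NOT x_22), x_22 = false.
From the singleton clause (x_21), x_21 = true.
From the singleton clause (NOT x_31), x_31 = false.
From the singleton clause (x_32), x_32 = true.
Now (NOT x_32) is unsatisfied and unit — conflict.
Either choice for x_11 ends in contradiction.

UNSATISFIABLE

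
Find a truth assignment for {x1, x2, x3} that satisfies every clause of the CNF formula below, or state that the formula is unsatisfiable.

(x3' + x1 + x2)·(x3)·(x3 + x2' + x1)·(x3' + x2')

From the singleton clause (x3), x3 = 1.
From the singleton clause (x2'), x2 = 0.
From the singleton clause (x1), x1 = 1.
Every clause now holds.

x1 ↦ 1,  x2 ↦ 0,  x3 ↦ 1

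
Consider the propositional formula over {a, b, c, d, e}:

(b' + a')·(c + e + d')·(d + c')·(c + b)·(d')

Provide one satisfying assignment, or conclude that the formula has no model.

From the singleton clause (d'), d = 0.
From the singleton clause (c'), c = 0.
From the singleton clause (b), b = 1.
From the singleton clause (a'), a = 0.
Every clause is now satisfied; e is unconstrained.

a=0, b=1, c=0, d=0, e=0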